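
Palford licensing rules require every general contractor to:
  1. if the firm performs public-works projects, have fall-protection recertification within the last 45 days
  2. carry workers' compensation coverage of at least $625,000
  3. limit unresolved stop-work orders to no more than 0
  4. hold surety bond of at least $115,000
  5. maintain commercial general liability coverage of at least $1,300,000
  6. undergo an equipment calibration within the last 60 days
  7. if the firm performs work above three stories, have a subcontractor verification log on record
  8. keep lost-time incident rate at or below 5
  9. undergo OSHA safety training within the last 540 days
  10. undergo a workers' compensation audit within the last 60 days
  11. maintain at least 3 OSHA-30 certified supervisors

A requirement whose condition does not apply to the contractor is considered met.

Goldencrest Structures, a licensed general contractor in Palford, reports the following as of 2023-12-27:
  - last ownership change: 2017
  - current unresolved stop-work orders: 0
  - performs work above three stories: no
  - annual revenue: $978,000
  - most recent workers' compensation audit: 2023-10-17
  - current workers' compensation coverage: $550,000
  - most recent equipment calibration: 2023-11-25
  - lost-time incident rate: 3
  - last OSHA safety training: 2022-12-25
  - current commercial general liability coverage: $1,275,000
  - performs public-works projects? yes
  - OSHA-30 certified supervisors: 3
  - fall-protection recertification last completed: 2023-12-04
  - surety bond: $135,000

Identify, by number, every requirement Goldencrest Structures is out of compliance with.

2, 5, 10

1. condition 'performs public-works projects' holds; fall-protection recertification 23 days ago vs limit 45 → met
2. workers' compensation coverage $550,000 < $625,000 → not met
3. unresolved stop-work orders 0 ≤ 0 → met
4. surety bond $135,000 ≥ $115,000 → met
5. commercial general liability coverage $1,275,000 < $1,300,000 → not met
6. equipment calibration 32 days ago vs limit 60 → met
7. condition 'performs work above three stories' does not hold → requirement n/a → met
8. lost-time incident rate 3 ≤ 5 → met
9. OSHA safety training 367 days ago vs limit 540 → met
10. workers' compensation audit 71 days ago vs limit 60 → not met
11. OSHA-30 certified supervisors 3 ≥ 3 → met
Not met: 2, 5, 10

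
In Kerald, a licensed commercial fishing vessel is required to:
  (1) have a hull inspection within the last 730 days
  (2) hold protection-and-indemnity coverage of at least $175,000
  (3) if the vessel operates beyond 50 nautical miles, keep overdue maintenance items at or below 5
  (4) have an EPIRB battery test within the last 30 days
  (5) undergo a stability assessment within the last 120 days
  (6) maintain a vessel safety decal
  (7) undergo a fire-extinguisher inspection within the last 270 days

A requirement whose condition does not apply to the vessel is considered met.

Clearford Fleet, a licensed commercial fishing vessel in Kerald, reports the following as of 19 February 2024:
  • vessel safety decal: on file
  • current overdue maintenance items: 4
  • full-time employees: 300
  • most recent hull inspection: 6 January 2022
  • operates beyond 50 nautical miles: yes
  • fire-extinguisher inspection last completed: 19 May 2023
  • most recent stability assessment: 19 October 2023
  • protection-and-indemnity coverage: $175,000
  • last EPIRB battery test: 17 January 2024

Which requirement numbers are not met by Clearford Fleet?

1. hull inspection 774 days ago vs limit 730 → not met
2. protection-and-indemnity coverage $175,000 ≥ $175,000 → met
3. condition 'operates beyond 50 nautical miles' holds; overdue maintenance items 4 ≤ 5 → met
4. EPIRB battery test 33 days ago vs limit 30 → not met
5. stability assessment 123 days ago vs limit 120 → not met
6. vessel safety decal present → met
7. fire-extinguisher inspection 276 days ago vs limit 270 → not met
Not met: 1, 4, 5, 7

1, 4, 5, 7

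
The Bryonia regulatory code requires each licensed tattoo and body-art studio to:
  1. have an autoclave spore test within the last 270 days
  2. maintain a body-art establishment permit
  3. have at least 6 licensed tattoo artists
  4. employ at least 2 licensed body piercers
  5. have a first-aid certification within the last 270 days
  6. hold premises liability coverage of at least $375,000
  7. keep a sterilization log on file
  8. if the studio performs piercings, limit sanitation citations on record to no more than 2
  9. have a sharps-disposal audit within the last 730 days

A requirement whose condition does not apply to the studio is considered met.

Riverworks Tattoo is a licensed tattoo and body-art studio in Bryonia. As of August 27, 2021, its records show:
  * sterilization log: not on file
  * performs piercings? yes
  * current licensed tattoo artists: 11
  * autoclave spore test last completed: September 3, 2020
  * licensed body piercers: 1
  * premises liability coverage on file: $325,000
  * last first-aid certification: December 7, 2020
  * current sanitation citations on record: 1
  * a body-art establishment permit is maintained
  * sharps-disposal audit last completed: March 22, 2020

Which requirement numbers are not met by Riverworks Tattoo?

1, 4, 6, 7

1. autoclave spore test 358 days ago vs limit 270 → not met
2. body-art establishment permit present → met
3. licensed tattoo artists 11 ≥ 6 → met
4. licensed body piercers 1 < 2 → not met
5. first-aid certification 263 days ago vs limit 270 → met
6. premises liability coverage $325,000 < $375,000 → not met
7. sterilization log absent → not met
8. condition 'performs piercings' holds; sanitation citations on record 1 ≤ 2 → met
9. sharps-disposal audit 523 days ago vs limit 730 → met
Not met: 1, 4, 6, 7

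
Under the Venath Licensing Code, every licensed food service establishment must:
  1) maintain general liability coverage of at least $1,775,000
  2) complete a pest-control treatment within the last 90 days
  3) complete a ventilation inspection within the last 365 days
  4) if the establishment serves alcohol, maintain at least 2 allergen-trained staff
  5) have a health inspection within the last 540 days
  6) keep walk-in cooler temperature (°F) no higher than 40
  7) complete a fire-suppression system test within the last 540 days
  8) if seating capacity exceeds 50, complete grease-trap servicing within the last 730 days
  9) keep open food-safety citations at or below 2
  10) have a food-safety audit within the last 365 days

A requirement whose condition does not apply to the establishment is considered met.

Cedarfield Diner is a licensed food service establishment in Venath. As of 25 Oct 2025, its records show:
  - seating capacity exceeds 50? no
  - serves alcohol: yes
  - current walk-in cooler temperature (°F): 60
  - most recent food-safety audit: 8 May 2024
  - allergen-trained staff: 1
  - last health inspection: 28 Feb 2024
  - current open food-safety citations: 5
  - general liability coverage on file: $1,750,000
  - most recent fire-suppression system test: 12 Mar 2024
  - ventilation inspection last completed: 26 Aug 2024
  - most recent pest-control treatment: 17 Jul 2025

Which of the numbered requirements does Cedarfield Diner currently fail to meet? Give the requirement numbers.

1, 2, 3, 4, 5, 6, 7, 9, 10

1. general liability coverage $1,750,000 < $1,775,000 → not met
2. pest-control treatment 100 days ago vs limit 90 → not met
3. ventilation inspection 425 days ago vs limit 365 → not met
4. condition 'serves alcohol' holds; allergen-trained staff 1 < 2 → not met
5. health inspection 605 days ago vs limit 540 → not met
6. walk-in cooler temperature (°F) 60 > 40 → not met
7. fire-suppression system test 592 days ago vs limit 540 → not met
8. condition 'seating capacity exceeds 50' does not hold → requirement n/a → met
9. open food-safety citations 5 > 2 → not met
10. food-safety audit 535 days ago vs limit 365 → not met
Not met: 1, 2, 3, 4, 5, 6, 7, 9, 10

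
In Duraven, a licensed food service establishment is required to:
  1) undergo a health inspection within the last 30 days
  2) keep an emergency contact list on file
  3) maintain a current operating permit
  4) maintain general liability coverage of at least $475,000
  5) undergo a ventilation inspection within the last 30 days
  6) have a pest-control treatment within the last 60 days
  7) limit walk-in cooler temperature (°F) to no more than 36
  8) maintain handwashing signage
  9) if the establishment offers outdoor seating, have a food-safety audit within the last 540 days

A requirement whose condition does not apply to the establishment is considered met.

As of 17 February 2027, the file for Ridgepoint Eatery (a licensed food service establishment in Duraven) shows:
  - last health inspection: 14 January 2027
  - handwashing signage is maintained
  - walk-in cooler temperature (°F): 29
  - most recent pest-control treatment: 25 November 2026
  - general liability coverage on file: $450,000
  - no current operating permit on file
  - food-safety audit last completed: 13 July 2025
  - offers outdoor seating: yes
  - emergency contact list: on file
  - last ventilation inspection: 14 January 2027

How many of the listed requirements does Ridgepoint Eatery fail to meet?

6

1. health inspection 34 days ago vs limit 30 → not met
2. emergency contact list present → met
3. current operating permit absent → not met
4. general liability coverage $450,000 < $475,000 → not met
5. ventilation inspection 34 days ago vs limit 30 → not met
6. pest-control treatment 84 days ago vs limit 60 → not met
7. walk-in cooler temperature (°F) 29 ≤ 36 → met
8. handwashing signage present → met
9. condition 'offers outdoor seating' holds; food-safety audit 584 days ago vs limit 540 → not met
Not met: 6 of 9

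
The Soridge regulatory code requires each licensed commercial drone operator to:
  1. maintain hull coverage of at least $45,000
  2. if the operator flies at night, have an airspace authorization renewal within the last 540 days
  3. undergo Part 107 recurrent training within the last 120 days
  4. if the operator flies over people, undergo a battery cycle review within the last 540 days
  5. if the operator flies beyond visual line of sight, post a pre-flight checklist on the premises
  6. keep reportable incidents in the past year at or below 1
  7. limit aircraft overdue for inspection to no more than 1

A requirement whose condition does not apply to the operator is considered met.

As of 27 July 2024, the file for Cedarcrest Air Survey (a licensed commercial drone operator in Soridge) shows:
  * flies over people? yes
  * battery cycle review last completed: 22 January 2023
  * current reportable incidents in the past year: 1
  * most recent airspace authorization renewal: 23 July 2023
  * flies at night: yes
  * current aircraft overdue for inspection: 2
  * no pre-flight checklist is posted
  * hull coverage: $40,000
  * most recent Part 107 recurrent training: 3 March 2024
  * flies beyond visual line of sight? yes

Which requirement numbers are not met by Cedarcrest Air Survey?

1. hull coverage $40,000 < $45,000 → not met
2. condition 'flies at night' holds; airspace authorization renewal 370 days ago vs limit 540 → met
3. Part 107 recurrent training 146 days ago vs limit 120 → not met
4. condition 'flies over people' holds; battery cycle review 552 days ago vs limit 540 → not met
5. condition 'flies beyond visual line of sight' holds; pre-flight checklist absent → not met
6. reportable incidents in the past year 1 ≤ 1 → met
7. aircraft overdue for inspection 2 > 1 → not met
Not met: 1, 3, 4, 5, 7

1, 3, 4, 5, 7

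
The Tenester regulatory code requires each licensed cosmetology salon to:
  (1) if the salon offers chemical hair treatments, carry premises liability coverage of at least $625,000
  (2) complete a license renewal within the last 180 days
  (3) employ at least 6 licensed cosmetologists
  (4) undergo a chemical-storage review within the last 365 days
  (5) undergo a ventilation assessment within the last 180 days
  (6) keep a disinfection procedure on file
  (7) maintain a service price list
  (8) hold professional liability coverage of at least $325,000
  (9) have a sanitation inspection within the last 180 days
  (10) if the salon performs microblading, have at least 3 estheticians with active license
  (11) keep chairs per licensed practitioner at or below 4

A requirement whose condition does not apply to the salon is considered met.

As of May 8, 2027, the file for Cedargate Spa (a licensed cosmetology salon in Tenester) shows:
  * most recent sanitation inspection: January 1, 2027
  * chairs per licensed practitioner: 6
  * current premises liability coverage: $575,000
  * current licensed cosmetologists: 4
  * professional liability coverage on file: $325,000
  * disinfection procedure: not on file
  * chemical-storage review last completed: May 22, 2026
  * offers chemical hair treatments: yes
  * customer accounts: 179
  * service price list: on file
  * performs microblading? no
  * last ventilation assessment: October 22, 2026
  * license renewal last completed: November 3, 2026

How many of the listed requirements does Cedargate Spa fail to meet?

1. condition 'offers chemical hair treatments' holds; premises liability coverage $575,000 < $625,000 → not met
2. license renewal 186 days ago vs limit 180 → not met
3. licensed cosmetologists 4 < 6 → not met
4. chemical-storage review 351 days ago vs limit 365 → met
5. ventilation assessment 198 days ago vs limit 180 → not met
6. disinfection procedure absent → not met
7. service price list present → met
8. professional liability coverage $325,000 ≥ $325,000 → met
9. sanitation inspection 127 days ago vs limit 180 → met
10. condition 'performs microblading' does not hold → requirement n/a → met
11. chairs per licensed practitioner 6 > 4 → not met
Not met: 6 of 11

6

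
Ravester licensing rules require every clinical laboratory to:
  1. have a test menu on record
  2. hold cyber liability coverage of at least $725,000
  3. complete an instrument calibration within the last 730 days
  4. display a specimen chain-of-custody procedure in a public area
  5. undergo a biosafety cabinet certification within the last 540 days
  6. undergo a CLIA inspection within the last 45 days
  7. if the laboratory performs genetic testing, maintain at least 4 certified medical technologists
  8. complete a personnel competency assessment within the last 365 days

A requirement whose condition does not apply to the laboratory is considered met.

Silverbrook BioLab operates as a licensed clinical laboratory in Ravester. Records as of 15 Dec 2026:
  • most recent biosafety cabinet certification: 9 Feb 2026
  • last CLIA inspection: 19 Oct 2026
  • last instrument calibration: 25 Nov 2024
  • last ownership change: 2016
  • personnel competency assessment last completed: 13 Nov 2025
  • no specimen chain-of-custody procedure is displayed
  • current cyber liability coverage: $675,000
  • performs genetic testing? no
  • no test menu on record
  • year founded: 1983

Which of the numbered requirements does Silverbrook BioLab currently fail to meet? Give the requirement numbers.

1, 2, 3, 4, 6, 8

1. test menu absent → not met
2. cyber liability coverage $675,000 < $725,000 → not met
3. instrument calibration 750 days ago vs limit 730 → not met
4. specimen chain-of-custody procedure absent → not met
5. biosafety cabinet certification 309 days ago vs limit 540 → met
6. CLIA inspection 57 days ago vs limit 45 → not met
7. condition 'performs genetic testing' does not hold → requirement n/a → met
8. personnel competency assessment 397 days ago vs limit 365 → not met
Not met: 1, 2, 3, 4, 6, 8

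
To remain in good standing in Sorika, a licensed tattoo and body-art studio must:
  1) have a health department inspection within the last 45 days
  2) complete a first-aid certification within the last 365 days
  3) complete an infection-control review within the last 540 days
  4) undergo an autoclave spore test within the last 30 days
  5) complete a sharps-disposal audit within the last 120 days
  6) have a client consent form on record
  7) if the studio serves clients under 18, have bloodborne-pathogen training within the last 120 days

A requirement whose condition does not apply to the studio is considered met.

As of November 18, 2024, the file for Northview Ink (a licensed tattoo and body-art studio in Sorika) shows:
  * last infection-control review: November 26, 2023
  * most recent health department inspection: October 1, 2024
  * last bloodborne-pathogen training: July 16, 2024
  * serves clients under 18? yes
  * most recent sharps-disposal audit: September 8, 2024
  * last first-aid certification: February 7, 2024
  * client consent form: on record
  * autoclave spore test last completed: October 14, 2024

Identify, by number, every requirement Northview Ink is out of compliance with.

1, 4, 7

1. health department inspection 48 days ago vs limit 45 → not met
2. first-aid certification 285 days ago vs limit 365 → met
3. infection-control review 358 days ago vs limit 540 → met
4. autoclave spore test 35 days ago vs limit 30 → not met
5. sharps-disposal audit 71 days ago vs limit 120 → met
6. client consent form present → met
7. condition 'serves clients under 18' holds; bloodborne-pathogen training 125 days ago vs limit 120 → not met
Not met: 1, 4, 7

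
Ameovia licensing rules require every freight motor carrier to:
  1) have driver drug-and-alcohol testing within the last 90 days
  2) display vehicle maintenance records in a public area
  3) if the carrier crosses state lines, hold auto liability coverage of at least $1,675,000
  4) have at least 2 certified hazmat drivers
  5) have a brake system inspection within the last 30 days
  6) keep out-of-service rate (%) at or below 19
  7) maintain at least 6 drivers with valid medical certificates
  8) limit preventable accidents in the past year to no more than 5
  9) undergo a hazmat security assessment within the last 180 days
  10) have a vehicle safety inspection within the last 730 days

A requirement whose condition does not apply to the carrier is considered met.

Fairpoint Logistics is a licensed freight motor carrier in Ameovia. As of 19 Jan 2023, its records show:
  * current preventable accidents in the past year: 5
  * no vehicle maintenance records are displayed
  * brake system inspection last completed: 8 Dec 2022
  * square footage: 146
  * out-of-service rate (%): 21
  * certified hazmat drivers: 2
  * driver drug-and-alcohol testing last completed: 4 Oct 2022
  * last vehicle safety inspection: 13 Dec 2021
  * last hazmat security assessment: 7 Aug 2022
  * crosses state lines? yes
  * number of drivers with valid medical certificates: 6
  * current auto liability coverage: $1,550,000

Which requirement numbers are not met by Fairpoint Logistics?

1. driver drug-and-alcohol testing 107 days ago vs limit 90 → not met
2. vehicle maintenance records absent → not met
3. condition 'crosses state lines' holds; auto liability coverage $1,550,000 < $1,675,000 → not met
4. certified hazmat drivers 2 ≥ 2 → met
5. brake system inspection 42 days ago vs limit 30 → not met
6. out-of-service rate (%) 21 > 19 → not met
7. drivers with valid medical certificates 6 ≥ 6 → met
8. preventable accidents in the past year 5 ≤ 5 → met
9. hazmat security assessment 165 days ago vs limit 180 → met
10. vehicle safety inspection 402 days ago vs limit 730 → met
Not met: 1, 2, 3, 5, 6

1, 2, 3, 5, 6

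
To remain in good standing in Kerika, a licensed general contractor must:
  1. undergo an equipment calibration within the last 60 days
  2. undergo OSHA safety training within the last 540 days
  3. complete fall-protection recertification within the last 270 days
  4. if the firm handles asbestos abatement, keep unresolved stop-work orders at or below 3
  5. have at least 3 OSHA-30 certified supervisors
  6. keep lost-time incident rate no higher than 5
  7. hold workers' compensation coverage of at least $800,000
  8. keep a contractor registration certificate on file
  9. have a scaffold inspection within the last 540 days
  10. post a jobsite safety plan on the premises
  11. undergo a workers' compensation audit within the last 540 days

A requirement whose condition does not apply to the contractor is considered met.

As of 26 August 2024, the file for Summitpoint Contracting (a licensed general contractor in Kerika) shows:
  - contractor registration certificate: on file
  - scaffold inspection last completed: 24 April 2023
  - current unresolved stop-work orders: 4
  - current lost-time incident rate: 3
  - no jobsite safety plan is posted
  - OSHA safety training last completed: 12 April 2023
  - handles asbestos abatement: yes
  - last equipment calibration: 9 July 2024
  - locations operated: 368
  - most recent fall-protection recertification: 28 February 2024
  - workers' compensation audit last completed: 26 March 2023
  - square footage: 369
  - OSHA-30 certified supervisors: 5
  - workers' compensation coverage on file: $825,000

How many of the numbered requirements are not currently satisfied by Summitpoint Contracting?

1. equipment calibration 48 days ago vs limit 60 → met
2. OSHA safety training 502 days ago vs limit 540 → met
3. fall-protection recertification 180 days ago vs limit 270 → met
4. condition 'handles asbestos abatement' holds; unresolved stop-work orders 4 > 3 → not met
5. OSHA-30 certified supervisors 5 ≥ 3 → met
6. lost-time incident rate 3 ≤ 5 → met
7. workers' compensation coverage $825,000 ≥ $800,000 → met
8. contractor registration certificate present → met
9. scaffold inspection 490 days ago vs limit 540 → met
10. jobsite safety plan absent → not met
11. workers' compensation audit 519 days ago vs limit 540 → met
Not met: 2 of 11

2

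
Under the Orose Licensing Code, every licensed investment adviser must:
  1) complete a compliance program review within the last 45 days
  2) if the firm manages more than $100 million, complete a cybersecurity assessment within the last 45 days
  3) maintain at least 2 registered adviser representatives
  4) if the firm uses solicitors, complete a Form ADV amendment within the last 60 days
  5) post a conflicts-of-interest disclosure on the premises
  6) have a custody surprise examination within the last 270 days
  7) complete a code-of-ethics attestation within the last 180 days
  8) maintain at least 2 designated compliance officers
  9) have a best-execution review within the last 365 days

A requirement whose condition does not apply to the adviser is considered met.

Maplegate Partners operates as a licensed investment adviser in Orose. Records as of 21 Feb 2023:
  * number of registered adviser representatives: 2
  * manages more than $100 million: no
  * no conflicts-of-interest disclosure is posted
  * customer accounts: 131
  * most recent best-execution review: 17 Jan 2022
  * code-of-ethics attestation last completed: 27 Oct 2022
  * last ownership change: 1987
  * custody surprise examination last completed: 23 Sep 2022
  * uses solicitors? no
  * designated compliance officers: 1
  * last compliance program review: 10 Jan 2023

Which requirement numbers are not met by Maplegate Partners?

5, 8, 9

1. compliance program review 42 days ago vs limit 45 → met
2. condition 'manages more than $100 million' does not hold → requirement n/a → met
3. registered adviser representatives 2 ≥ 2 → met
4. condition 'uses solicitors' does not hold → requirement n/a → met
5. conflicts-of-interest disclosure absent → not met
6. custody surprise examination 151 days ago vs limit 270 → met
7. code-of-ethics attestation 117 days ago vs limit 180 → met
8. designated compliance officers 1 < 2 → not met
9. best-execution review 400 days ago vs limit 365 → not met
Not met: 5, 8, 9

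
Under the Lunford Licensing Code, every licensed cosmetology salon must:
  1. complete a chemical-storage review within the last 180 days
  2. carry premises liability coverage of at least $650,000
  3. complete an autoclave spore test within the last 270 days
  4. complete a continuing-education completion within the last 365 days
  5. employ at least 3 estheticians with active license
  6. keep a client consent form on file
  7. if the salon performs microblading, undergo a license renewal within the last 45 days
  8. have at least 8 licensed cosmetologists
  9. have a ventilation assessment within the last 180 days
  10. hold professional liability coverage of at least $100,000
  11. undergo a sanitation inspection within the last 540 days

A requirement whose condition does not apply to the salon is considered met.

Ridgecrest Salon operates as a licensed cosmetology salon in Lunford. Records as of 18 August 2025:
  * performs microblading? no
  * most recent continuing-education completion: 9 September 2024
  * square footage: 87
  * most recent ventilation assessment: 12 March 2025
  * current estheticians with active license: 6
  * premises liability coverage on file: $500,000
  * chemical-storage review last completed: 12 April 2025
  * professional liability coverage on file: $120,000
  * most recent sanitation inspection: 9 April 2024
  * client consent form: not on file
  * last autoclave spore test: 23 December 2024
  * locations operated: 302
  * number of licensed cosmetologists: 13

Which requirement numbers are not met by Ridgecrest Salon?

2, 6

1. chemical-storage review 128 days ago vs limit 180 → met
2. premises liability coverage $500,000 < $650,000 → not met
3. autoclave spore test 238 days ago vs limit 270 → met
4. continuing-education completion 343 days ago vs limit 365 → met
5. estheticians with active license 6 ≥ 3 → met
6. client consent form absent → not met
7. condition 'performs microblading' does not hold → requirement n/a → met
8. licensed cosmetologists 13 ≥ 8 → met
9. ventilation assessment 159 days ago vs limit 180 → met
10. professional liability coverage $120,000 ≥ $100,000 → met
11. sanitation inspection 496 days ago vs limit 540 → met
Not met: 2, 6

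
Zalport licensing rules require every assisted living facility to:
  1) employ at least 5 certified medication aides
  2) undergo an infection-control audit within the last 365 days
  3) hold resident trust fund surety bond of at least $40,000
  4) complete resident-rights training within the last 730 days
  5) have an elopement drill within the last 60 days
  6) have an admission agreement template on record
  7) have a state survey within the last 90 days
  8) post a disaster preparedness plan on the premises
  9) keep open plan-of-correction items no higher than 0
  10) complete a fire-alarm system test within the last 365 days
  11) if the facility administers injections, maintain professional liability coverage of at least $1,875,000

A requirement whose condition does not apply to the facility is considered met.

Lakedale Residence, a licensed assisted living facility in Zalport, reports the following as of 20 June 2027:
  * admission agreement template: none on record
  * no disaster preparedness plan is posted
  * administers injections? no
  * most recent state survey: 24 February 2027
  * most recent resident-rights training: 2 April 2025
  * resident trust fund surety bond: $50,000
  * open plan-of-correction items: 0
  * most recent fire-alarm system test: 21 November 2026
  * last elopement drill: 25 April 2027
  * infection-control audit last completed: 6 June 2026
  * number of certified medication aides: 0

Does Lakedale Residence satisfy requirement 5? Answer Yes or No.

Yes

5. elopement drill 56 days ago vs limit 60 → met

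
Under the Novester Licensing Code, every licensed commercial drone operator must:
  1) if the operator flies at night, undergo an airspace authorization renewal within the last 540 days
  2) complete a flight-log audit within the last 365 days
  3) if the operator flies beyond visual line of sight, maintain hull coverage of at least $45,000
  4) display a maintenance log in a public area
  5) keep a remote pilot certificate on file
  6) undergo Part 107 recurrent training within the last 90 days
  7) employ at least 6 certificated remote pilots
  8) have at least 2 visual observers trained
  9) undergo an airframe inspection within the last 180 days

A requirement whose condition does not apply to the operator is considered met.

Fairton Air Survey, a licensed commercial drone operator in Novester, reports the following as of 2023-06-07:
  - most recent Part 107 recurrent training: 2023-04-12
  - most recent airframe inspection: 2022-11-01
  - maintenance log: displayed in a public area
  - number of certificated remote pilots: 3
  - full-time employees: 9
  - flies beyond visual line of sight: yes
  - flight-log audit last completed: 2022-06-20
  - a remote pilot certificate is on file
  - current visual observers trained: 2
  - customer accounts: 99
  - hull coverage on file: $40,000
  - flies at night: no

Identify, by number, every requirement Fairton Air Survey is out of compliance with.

3, 7, 9

1. condition 'flies at night' does not hold → requirement n/a → met
2. flight-log audit 352 days ago vs limit 365 → met
3. condition 'flies beyond visual line of sight' holds; hull coverage $40,000 < $45,000 → not met
4. maintenance log present → met
5. remote pilot certificate present → met
6. Part 107 recurrent training 56 days ago vs limit 90 → met
7. certificated remote pilots 3 < 6 → not met
8. visual observers trained 2 ≥ 2 → met
9. airframe inspection 218 days ago vs limit 180 → not met
Not met: 3, 7, 9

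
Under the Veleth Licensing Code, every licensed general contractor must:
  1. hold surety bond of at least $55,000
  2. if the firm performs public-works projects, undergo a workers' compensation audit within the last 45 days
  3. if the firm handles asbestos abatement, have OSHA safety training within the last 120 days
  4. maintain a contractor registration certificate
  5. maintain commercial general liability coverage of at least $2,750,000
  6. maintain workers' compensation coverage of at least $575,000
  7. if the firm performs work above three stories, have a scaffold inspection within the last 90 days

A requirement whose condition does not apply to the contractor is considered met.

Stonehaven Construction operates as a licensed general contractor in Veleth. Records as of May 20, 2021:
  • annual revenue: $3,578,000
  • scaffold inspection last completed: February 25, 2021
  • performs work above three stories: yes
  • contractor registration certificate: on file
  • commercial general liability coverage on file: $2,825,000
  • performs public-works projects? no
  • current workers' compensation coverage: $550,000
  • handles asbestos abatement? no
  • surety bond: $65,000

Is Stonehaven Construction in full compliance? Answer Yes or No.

1. surety bond $65,000 ≥ $55,000 → met
2. condition 'performs public-works projects' does not hold → requirement n/a → met
3. condition 'handles asbestos abatement' does not hold → requirement n/a → met
4. contractor registration certificate present → met
5. commercial general liability coverage $2,825,000 ≥ $2,750,000 → met
6. workers' compensation coverage $550,000 < $575,000 → not met
7. condition 'performs work above three stories' holds; scaffold inspection 84 days ago vs limit 90 → met
Not met: 6

No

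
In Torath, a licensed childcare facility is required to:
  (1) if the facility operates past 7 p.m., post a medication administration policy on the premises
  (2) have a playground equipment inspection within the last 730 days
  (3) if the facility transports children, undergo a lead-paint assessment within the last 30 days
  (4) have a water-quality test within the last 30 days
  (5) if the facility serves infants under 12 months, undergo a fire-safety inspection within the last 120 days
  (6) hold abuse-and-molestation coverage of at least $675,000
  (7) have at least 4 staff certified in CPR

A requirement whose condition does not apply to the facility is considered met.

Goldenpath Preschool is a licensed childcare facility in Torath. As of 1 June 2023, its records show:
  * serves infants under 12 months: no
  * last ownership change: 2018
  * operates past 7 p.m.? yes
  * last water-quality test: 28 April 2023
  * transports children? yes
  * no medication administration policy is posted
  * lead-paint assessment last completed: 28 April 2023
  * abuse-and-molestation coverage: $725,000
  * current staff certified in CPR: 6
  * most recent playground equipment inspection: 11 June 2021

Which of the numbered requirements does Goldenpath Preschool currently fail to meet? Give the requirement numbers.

1. condition 'operates past 7 p.m.' holds; medication administration policy absent → not met
2. playground equipment inspection 720 days ago vs limit 730 → met
3. condition 'transports children' holds; lead-paint assessment 34 days ago vs limit 30 → not met
4. water-quality test 34 days ago vs limit 30 → not met
5. condition 'serves infants under 12 months' does not hold → requirement n/a → met
6. abuse-and-molestation coverage $725,000 ≥ $675,000 → met
7. staff certified in CPR 6 ≥ 4 → met
Not met: 1, 3, 4

1, 3, 4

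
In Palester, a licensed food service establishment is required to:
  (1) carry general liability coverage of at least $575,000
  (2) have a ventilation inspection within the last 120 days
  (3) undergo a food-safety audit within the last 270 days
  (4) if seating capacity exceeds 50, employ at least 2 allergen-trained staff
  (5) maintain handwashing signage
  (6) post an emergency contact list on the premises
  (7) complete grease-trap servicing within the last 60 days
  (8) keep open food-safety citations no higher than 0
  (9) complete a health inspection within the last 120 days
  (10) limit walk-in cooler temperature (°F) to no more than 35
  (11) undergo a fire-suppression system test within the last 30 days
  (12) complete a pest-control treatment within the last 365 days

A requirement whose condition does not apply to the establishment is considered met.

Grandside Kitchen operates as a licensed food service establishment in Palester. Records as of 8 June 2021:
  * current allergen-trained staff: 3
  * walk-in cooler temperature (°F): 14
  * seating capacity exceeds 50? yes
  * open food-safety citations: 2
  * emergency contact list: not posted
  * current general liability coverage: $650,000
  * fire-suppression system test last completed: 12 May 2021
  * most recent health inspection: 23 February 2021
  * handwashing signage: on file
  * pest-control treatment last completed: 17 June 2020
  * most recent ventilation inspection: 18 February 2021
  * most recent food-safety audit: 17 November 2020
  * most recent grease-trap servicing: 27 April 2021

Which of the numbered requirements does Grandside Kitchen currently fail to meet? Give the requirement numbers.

1. general liability coverage $650,000 ≥ $575,000 → met
2. ventilation inspection 110 days ago vs limit 120 → met
3. food-safety audit 203 days ago vs limit 270 → met
4. condition 'seating capacity exceeds 50' holds; allergen-trained staff 3 ≥ 2 → met
5. handwashing signage present → met
6. emergency contact list absent → not met
7. grease-trap servicing 42 days ago vs limit 60 → met
8. open food-safety citations 2 > 0 → not met
9. health inspection 105 days ago vs limit 120 → met
10. walk-in cooler temperature (°F) 14 ≤ 35 → met
11. fire-suppression system test 27 days ago vs limit 30 → met
12. pest-control treatment 356 days ago vs limit 365 → met
Not met: 6, 8

6, 8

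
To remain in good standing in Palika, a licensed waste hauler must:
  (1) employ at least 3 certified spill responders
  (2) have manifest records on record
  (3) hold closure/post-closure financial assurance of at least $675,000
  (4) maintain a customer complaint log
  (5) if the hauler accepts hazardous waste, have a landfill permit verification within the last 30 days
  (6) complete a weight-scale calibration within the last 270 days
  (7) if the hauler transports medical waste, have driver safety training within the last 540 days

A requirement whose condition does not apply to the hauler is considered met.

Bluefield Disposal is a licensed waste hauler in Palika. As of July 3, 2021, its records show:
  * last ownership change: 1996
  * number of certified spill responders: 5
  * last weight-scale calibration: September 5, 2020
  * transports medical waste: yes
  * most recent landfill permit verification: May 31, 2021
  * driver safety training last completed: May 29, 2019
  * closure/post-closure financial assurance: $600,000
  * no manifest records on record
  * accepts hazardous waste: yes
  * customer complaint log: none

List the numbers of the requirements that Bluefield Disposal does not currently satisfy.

2, 3, 4, 5, 6, 7

1. certified spill responders 5 ≥ 3 → met
2. manifest records absent → not met
3. closure/post-closure financial assurance $600,000 < $675,000 → not met
4. customer complaint log absent → not met
5. condition 'accepts hazardous waste' holds; landfill permit verification 33 days ago vs limit 30 → not met
6. weight-scale calibration 301 days ago vs limit 270 → not met
7. condition 'transports medical waste' holds; driver safety training 766 days ago vs limit 540 → not met
Not met: 2, 3, 4, 5, 6, 7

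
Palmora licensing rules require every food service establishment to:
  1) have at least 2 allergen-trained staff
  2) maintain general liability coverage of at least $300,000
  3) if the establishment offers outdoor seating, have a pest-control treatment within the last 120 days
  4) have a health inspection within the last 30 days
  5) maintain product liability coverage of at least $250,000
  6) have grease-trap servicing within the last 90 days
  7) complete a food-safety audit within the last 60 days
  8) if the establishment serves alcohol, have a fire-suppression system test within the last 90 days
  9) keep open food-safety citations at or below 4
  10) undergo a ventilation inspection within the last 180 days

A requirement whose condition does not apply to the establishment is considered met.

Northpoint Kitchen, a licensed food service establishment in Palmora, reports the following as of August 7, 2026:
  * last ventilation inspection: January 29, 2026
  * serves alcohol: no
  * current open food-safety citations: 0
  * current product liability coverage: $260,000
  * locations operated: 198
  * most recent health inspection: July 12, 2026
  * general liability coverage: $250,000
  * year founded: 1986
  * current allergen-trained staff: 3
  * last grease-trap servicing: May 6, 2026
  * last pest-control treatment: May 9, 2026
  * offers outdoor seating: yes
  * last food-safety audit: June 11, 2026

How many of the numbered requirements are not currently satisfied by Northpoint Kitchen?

1. allergen-trained staff 3 ≥ 2 → met
2. general liability coverage $250,000 < $300,000 → not met
3. condition 'offers outdoor seating' holds; pest-control treatment 90 days ago vs limit 120 → met
4. health inspection 26 days ago vs limit 30 → met
5. product liability coverage $260,000 ≥ $250,000 → met
6. grease-trap servicing 93 days ago vs limit 90 → not met
7. food-safety audit 57 days ago vs limit 60 → met
8. condition 'serves alcohol' does not hold → requirement n/a → met
9. open food-safety citations 0 ≤ 4 → met
10. ventilation inspection 190 days ago vs limit 180 → not met
Not met: 3 of 10

3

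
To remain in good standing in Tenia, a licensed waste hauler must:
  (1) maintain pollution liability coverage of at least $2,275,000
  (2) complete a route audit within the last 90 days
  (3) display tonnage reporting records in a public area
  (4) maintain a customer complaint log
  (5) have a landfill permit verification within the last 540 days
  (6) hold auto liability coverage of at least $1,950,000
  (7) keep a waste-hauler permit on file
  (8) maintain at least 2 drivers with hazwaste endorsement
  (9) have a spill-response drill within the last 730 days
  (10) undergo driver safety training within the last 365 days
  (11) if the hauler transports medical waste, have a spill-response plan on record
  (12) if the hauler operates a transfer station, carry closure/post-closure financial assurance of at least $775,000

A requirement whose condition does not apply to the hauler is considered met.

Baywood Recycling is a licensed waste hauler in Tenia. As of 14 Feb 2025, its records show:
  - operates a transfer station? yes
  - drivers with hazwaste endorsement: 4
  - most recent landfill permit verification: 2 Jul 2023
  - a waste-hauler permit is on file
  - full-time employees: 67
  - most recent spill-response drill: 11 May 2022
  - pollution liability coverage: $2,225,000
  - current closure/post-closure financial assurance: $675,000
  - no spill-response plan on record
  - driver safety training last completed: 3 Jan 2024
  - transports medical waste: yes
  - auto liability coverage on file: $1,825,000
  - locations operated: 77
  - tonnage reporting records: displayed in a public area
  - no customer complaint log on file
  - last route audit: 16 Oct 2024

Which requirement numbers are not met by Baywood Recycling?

1, 2, 4, 5, 6, 9, 10, 11, 12

1. pollution liability coverage $2,225,000 < $2,275,000 → not met
2. route audit 121 days ago vs limit 90 → not met
3. tonnage reporting records present → met
4. customer complaint log absent → not met
5. landfill permit verification 593 days ago vs limit 540 → not met
6. auto liability coverage $1,825,000 < $1,950,000 → not met
7. waste-hauler permit present → met
8. drivers with hazwaste endorsement 4 ≥ 2 → met
9. spill-response drill 1010 days ago vs limit 730 → not met
10. driver safety training 408 days ago vs limit 365 → not met
11. condition 'transports medical waste' holds; spill-response plan absent → not met
12. condition 'operates a transfer station' holds; closure/post-closure financial assurance $675,000 < $775,000 → not met
Not met: 1, 2, 4, 5, 6, 9, 10, 11, 12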